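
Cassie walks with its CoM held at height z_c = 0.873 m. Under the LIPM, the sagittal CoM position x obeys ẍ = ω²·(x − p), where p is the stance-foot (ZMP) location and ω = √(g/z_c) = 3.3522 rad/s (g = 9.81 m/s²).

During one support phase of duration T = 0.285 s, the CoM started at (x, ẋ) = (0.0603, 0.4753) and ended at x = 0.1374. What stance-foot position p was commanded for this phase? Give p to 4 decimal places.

p = 0.2227

ωT = 3.3522·0.285 = 0.955377; cosh(ωT) = 1.492159, sinh(ωT) = 1.107492
x(T) = p + (x₀−p)·cosh(ωT) + (ẋ₀/ω)·sinh(ωT) ⇒ p·(1 − cosh) = x(T) − x₀·cosh − (ẋ₀/ω)·sinh
numerator   = 0.1374 − (0.0603)·1.492159 − (0.4753/3.3522)·1.107492 = -0.109606
denominator = 1 − 1.492159 = -0.492159
p = -0.109606 / -0.492159 = 0.2227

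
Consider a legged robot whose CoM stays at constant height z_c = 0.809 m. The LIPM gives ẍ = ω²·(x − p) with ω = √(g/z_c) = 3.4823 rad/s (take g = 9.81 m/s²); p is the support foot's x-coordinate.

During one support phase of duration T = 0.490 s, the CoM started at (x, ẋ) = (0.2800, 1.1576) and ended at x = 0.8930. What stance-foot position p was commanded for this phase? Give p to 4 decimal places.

p = 0.4277

ωT = 3.4823·0.490 = 1.706327; cosh(ωT) = 2.845111, sinh(ωT) = 2.663580
x(T) = p + (x₀−p)·cosh(ωT) + (ẋ₀/ω)·sinh(ωT) ⇒ p·(1 − cosh) = x(T) − x₀·cosh − (ẋ₀/ω)·sinh
numerator   = 0.8930 − (0.2800)·2.845111 − (1.1576/3.4823)·2.663580 = -0.789069
denominator = 1 − 2.845111 = -1.845111
p = -0.789069 / -1.845111 = 0.4277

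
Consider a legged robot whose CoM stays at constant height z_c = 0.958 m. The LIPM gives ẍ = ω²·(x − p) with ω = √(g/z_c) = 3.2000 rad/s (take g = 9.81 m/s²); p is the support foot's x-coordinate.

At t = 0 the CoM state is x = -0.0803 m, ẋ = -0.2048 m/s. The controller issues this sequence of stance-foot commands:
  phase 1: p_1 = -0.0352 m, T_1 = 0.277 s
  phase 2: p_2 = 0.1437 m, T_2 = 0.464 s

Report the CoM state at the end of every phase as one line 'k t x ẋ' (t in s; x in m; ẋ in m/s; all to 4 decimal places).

1 0.2770 -0.1637 -0.4360
2 0.7410 -0.8548 -3.0710

phase 1: p=-0.0352, T=0.277, ωT=0.886400, cosh=1.419258, sinh=1.007121; start (x,ẋ)=(-0.080300, -0.204800) → end (x,ẋ)=(-0.163664, -0.436012)
phase 2: p=0.1437, T=0.464, ωT=1.484800, cosh=2.320315, sinh=2.093767; start (x,ẋ)=(-0.163664, -0.436012) → end (x,ẋ)=(-0.854765, -3.071042)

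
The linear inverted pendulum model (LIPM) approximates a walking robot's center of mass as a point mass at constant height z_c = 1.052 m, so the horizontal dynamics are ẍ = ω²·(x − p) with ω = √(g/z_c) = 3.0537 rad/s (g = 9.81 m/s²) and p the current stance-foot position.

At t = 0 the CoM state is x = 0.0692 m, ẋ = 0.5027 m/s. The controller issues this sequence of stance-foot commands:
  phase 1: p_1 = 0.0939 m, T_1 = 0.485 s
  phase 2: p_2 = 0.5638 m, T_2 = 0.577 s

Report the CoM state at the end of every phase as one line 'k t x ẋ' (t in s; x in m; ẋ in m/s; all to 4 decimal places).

1 0.4850 0.3800 1.0052
2 1.0620 0.9432 1.4275

phase 1: p=0.0939, T=0.485, ωT=1.481045, cosh=2.312468, sinh=2.085068; start (x,ẋ)=(0.069200, 0.502700) → end (x,ẋ)=(0.380026, 1.005209)
phase 2: p=0.5638, T=0.577, ωT=1.761985, cosh=2.997845, sinh=2.826141; start (x,ẋ)=(0.380026, 1.005209) → end (x,ẋ)=(0.943175, 1.427455)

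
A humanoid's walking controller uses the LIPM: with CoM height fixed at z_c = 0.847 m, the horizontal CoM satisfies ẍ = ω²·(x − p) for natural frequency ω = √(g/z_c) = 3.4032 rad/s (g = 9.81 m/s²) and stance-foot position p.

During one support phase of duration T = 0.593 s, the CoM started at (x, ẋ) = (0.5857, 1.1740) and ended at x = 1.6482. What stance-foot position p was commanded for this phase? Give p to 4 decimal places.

p = 0.6608

ωT = 3.4032·0.593 = 2.018098; cosh(ωT) = 3.828453, sinh(ωT) = 3.695545
x(T) = p + (x₀−p)·cosh(ωT) + (ẋ₀/ω)·sinh(ωT) ⇒ p·(1 − cosh) = x(T) − x₀·cosh − (ẋ₀/ω)·sinh
numerator   = 1.6482 − (0.5857)·3.828453 − (1.1740/3.4032)·3.695545 = -1.868975
denominator = 1 − 3.828453 = -2.828453
p = -1.868975 / -2.828453 = 0.6608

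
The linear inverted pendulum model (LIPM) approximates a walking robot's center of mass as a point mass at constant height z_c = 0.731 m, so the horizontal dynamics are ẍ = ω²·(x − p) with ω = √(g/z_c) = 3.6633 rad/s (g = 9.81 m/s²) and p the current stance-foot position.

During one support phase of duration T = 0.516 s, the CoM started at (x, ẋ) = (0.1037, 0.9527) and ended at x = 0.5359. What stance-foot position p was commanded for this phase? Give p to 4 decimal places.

ωT = 3.6633·0.516 = 1.890263; cosh(ωT) = 3.386070, sinh(ωT) = 3.235038
x(T) = p + (x₀−p)·cosh(ωT) + (ẋ₀/ω)·sinh(ωT) ⇒ p·(1 − cosh) = x(T) − x₀·cosh − (ẋ₀/ω)·sinh
numerator   = 0.5359 − (0.1037)·3.386070 − (0.9527/3.6633)·3.235038 = -0.656559
denominator = 1 − 3.386070 = -2.386070
p = -0.656559 / -2.386070 = 0.2752

p = 0.2752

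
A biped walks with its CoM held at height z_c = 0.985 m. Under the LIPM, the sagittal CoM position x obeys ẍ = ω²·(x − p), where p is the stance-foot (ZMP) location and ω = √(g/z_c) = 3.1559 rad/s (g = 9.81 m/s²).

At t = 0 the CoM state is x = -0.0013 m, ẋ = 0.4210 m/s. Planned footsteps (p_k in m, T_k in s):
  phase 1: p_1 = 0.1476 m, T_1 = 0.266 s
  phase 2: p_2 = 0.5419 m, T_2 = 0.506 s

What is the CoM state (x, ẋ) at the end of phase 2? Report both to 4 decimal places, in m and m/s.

x = -0.5724, ẋ = -3.1867

phase 1: p=0.1476, T=0.266, ωT=0.839469, cosh=1.373539, sinh=0.941599; start (x,ẋ)=(-0.001300, 0.421000) → end (x,ẋ)=(0.068690, 0.135790)
phase 2: p=0.5419, T=0.506, ωT=1.596885, cosh=2.570078, sinh=2.367552; start (x,ẋ)=(0.068690, 0.135790) → end (x,ẋ)=(-0.572417, -3.186718)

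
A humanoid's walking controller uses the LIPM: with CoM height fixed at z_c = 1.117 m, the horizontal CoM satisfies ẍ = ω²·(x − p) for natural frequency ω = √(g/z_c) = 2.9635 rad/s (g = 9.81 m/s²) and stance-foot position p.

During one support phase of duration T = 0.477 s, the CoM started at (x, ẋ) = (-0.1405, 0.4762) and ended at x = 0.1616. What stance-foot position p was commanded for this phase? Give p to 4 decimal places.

p = -0.1332

ωT = 2.9635·0.477 = 1.413589; cosh(ωT) = 2.176976, sinh(ωT) = 1.933708
x(T) = p + (x₀−p)·cosh(ωT) + (ẋ₀/ω)·sinh(ωT) ⇒ p·(1 − cosh) = x(T) − x₀·cosh − (ẋ₀/ω)·sinh
numerator   = 0.1616 − (-0.1405)·2.176976 − (0.4762/2.9635)·1.933708 = 0.156741
denominator = 1 − 2.176976 = -1.176976
p = 0.156741 / -1.176976 = -0.1332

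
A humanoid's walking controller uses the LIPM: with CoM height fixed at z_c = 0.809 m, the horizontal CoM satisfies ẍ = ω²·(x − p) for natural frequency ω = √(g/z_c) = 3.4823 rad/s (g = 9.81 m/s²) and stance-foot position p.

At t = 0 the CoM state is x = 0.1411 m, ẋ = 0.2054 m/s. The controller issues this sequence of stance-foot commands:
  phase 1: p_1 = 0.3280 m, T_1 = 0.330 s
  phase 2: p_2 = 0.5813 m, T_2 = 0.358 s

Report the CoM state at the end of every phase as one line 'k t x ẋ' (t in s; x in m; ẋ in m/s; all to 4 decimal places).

1 0.3300 0.0872 -0.5671
2 0.6880 -0.6090 -3.8133

phase 1: p=0.3280, T=0.330, ωT=1.149159, cosh=1.736221, sinh=1.419317; start (x,ẋ)=(0.141100, 0.205400) → end (x,ẋ)=(0.087217, -0.567131)
phase 2: p=0.5813, T=0.358, ωT=1.246663, cosh=1.883089, sinh=1.595627; start (x,ẋ)=(0.087217, -0.567131) → end (x,ẋ)=(-0.608967, -3.813306)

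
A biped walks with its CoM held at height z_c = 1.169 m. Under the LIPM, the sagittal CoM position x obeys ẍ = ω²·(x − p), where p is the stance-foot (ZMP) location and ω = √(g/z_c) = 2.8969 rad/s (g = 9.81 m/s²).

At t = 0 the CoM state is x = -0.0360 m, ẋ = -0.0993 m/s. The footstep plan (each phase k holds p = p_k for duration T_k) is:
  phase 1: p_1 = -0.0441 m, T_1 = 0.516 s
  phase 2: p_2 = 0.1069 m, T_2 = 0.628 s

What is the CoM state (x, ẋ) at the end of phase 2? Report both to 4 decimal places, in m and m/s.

x = -0.7301, ẋ = -2.3582

phase 1: p=-0.0441, T=0.516, ωT=1.494800, cosh=2.341370, sinh=2.117077; start (x,ẋ)=(-0.036000, -0.099300) → end (x,ẋ)=(-0.097704, -0.182821)
phase 2: p=0.1069, T=0.628, ωT=1.819253, cosh=3.164699, sinh=3.002552; start (x,ẋ)=(-0.097704, -0.182821) → end (x,ẋ)=(-0.730099, -2.358239)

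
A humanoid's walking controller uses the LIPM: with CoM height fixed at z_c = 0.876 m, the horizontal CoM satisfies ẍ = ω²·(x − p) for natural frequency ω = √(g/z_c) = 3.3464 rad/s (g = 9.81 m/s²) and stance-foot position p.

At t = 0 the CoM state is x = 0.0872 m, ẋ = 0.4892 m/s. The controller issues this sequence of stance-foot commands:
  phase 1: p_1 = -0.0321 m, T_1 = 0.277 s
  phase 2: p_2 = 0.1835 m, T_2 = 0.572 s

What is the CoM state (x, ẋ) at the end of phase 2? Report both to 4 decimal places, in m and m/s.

phase 1: p=-0.0321, T=0.277, ωT=0.926953, cosh=1.461278, sinh=1.065520; start (x,ẋ)=(0.087200, 0.489200) → end (x,ẋ)=(0.297996, 1.140240)
phase 2: p=0.1835, T=0.572, ωT=1.914141, cosh=3.464289, sinh=3.316821; start (x,ẋ)=(0.297996, 1.140240) → end (x,ẋ)=(1.710307, 5.220954)

x = 1.7103, ẋ = 5.2210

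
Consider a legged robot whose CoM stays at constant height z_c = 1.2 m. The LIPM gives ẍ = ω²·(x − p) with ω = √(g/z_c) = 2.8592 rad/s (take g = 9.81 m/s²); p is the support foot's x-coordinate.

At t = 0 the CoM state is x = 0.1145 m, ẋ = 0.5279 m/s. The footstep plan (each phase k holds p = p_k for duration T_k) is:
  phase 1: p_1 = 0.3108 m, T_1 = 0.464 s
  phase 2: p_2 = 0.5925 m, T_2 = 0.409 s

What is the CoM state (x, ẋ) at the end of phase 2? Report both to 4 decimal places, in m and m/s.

phase 1: p=0.3108, T=0.464, ωT=1.326669, cosh=2.016914, sinh=1.751555; start (x,ẋ)=(0.114500, 0.527900) → end (x,ẋ)=(0.238273, 0.081650)
phase 2: p=0.5925, T=0.409, ωT=1.169413, cosh=1.765325, sinh=1.454776; start (x,ẋ)=(0.238273, 0.081650) → end (x,ẋ)=(0.008718, -1.329268)

x = 0.0087, ẋ = -1.3293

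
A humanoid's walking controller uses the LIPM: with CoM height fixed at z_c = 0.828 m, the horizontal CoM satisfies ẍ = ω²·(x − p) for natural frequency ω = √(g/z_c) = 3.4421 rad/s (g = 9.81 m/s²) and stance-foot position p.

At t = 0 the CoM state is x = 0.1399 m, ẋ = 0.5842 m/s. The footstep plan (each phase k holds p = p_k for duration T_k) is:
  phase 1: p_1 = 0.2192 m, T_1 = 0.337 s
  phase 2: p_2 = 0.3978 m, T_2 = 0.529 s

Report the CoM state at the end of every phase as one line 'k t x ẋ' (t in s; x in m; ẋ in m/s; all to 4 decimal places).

1 0.3370 0.3244 0.6308
2 0.8660 0.7163 1.2392

phase 1: p=0.2192, T=0.337, ωT=1.159988, cosh=1.751692, sinh=1.438202; start (x,ẋ)=(0.139900, 0.584200) → end (x,ẋ)=(0.324385, 0.630769)
phase 2: p=0.3978, T=0.529, ωT=1.820871, cosh=3.169560, sinh=3.007676; start (x,ẋ)=(0.324385, 0.630769) → end (x,ẋ)=(0.716268, 1.239218)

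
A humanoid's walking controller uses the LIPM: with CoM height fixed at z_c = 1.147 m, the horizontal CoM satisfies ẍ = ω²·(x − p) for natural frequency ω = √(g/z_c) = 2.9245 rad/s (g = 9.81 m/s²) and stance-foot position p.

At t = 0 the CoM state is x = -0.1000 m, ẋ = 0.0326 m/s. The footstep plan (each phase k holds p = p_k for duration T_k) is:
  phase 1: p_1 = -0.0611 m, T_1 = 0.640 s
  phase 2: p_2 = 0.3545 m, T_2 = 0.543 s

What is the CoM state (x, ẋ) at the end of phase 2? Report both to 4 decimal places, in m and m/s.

x = -1.1471, ẋ = -4.1384

phase 1: p=-0.0611, T=0.640, ωT=1.871680, cosh=3.326535, sinh=3.172670; start (x,ẋ)=(-0.100000, 0.032600) → end (x,ẋ)=(-0.155136, -0.252488)
phase 2: p=0.3545, T=0.543, ωT=1.588004, cosh=2.549151, sinh=2.344818; start (x,ẋ)=(-0.155136, -0.252488) → end (x,ẋ)=(-1.147079, -4.138415)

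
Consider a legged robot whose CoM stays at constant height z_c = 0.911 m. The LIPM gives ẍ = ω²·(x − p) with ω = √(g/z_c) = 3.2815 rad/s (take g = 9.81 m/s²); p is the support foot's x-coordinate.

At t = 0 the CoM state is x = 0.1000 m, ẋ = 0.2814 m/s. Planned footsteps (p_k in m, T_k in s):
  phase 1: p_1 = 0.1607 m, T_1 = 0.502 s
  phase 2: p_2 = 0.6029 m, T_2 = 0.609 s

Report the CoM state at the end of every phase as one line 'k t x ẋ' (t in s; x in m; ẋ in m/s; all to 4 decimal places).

1 0.5020 0.2117 0.2597
2 1.1110 -0.5802 -3.6732

phase 1: p=0.1607, T=0.502, ωT=1.647313, cosh=2.692787, sinh=2.500220; start (x,ẋ)=(0.100000, 0.281400) → end (x,ẋ)=(0.211650, 0.259739)
phase 2: p=0.6029, T=0.609, ωT=1.998433, cosh=3.756519, sinh=3.620971; start (x,ẋ)=(0.211650, 0.259739) → end (x,ẋ)=(-0.580228, -3.673199)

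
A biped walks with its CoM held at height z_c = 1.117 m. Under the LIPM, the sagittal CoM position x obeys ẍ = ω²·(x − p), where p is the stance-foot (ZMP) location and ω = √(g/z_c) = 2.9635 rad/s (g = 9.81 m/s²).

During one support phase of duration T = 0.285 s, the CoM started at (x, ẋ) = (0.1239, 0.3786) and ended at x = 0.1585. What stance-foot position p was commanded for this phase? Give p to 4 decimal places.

ωT = 2.9635·0.285 = 0.844597; cosh(ωT) = 1.378386, sinh(ωT) = 0.948655
x(T) = p + (x₀−p)·cosh(ωT) + (ẋ₀/ω)·sinh(ωT) ⇒ p·(1 − cosh) = x(T) − x₀·cosh − (ẋ₀/ω)·sinh
numerator   = 0.1585 − (0.1239)·1.378386 − (0.3786/2.9635)·0.948655 = -0.133477
denominator = 1 − 1.378386 = -0.378386
p = -0.133477 / -0.378386 = 0.3528

p = 0.3528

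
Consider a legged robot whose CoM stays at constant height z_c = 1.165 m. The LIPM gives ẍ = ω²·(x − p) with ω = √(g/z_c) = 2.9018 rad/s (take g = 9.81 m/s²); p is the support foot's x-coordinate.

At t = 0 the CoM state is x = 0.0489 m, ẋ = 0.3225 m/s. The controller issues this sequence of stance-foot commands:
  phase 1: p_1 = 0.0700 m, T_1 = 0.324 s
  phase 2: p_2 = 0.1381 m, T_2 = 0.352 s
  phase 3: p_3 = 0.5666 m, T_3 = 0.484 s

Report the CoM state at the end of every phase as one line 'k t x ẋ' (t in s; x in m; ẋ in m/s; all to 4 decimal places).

phase 1: p=0.0700, T=0.324, ωT=0.940183, cosh=1.475503, sinh=1.084947; start (x,ẋ)=(0.048900, 0.322500) → end (x,ẋ)=(0.159446, 0.409421)
phase 2: p=0.1381, T=0.352, ωT=1.021434, cosh=1.568626, sinh=1.208547; start (x,ẋ)=(0.159446, 0.409421) → end (x,ẋ)=(0.342100, 0.717086)
phase 3: p=0.5666, T=0.484, ωT=1.404471, cosh=2.159435, sinh=1.913938; start (x,ẋ)=(0.342100, 0.717086) → end (x,ẋ)=(0.554774, 0.301656)

1 0.3240 0.1594 0.4094
2 0.6760 0.3421 0.7171
3 1.1600 0.5548 0.3017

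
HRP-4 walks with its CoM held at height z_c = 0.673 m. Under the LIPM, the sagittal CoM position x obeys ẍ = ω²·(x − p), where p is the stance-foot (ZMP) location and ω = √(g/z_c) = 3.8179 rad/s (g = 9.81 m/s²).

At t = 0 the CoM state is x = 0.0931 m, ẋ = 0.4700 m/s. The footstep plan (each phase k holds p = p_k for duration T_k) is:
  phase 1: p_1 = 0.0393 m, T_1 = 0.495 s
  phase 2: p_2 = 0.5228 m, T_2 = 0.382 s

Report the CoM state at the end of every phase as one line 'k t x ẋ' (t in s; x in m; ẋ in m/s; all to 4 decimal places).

phase 1: p=0.0393, T=0.495, ωT=1.889860, cosh=3.384769, sinh=3.233676; start (x,ẋ)=(0.093100, 0.470000) → end (x,ẋ)=(0.619480, 2.255048)
phase 2: p=0.5228, T=0.382, ωT=1.458438, cosh=2.265919, sinh=2.033319; start (x,ẋ)=(0.619480, 2.255048) → end (x,ẋ)=(1.942852, 5.860285)

1 0.4950 0.6195 2.2550
2 0.8770 1.9429 5.8603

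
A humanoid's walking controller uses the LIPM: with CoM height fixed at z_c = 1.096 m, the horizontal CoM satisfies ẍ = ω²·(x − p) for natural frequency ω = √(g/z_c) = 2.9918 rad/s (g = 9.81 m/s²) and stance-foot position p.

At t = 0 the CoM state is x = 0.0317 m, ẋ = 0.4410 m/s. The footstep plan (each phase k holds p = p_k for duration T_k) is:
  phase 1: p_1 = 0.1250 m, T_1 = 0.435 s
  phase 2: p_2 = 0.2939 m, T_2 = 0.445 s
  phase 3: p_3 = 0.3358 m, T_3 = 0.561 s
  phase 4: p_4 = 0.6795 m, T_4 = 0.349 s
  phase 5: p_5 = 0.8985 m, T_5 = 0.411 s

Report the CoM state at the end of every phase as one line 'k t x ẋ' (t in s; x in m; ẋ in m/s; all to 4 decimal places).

phase 1: p=0.1250, T=0.435, ωT=1.301433, cosh=1.973350, sinh=1.701209; start (x,ẋ)=(0.031700, 0.441000) → end (x,ẋ)=(0.191650, 0.395381)
phase 2: p=0.2939, T=0.445, ωT=1.331351, cosh=2.025138, sinh=1.761017; start (x,ẋ)=(0.191650, 0.395381) → end (x,ẋ)=(0.319556, 0.261982)
phase 3: p=0.3358, T=0.561, ωT=1.678400, cosh=2.771825, sinh=2.585152; start (x,ẋ)=(0.319556, 0.261982) → end (x,ẋ)=(0.517146, 0.600529)
phase 4: p=0.6795, T=0.349, ωT=1.044138, cosh=1.596472, sinh=1.244477; start (x,ẋ)=(0.517146, 0.600529) → end (x,ẋ)=(0.670105, 0.354249)
phase 5: p=0.8985, T=0.411, ωT=1.229630, cosh=1.856182, sinh=1.563781; start (x,ẋ)=(0.670105, 0.354249) → end (x,ẋ)=(0.659719, -0.411000)

1 0.4350 0.1916 0.3954
2 0.8800 0.3196 0.2620
3 1.4410 0.5171 0.6005
4 1.7900 0.6701 0.3542
5 2.2010 0.6597 -0.4110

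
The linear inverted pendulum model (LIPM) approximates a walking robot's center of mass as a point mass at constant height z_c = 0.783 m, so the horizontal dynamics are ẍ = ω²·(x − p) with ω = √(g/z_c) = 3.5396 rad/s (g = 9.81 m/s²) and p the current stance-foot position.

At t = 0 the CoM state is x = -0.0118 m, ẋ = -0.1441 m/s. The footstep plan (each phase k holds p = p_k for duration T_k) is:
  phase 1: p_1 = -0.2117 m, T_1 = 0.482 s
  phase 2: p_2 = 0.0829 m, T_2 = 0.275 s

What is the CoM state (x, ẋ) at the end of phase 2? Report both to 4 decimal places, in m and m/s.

phase 1: p=-0.2117, T=0.482, ωT=1.706087, cosh=2.844472, sinh=2.662898; start (x,ẋ)=(-0.011800, -0.144100) → end (x,ẋ)=(0.248501, 1.474287)
phase 2: p=0.0829, T=0.275, ωT=0.973390, cosh=1.512351, sinh=1.134551; start (x,ẋ)=(0.248501, 1.474287) → end (x,ẋ)=(0.805902, 2.894672)

x = 0.8059, ẋ = 2.8947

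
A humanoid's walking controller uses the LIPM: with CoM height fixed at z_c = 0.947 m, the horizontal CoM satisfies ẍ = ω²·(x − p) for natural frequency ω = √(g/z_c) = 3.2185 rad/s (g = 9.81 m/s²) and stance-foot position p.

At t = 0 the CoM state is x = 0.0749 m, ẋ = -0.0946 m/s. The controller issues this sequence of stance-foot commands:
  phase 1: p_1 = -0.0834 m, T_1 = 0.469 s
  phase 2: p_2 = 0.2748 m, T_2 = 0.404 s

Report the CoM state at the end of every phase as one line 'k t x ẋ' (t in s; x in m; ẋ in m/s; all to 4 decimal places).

phase 1: p=-0.0834, T=0.469, ωT=1.509476, cosh=2.372694, sinh=2.151668; start (x,ẋ)=(0.074900, -0.094600) → end (x,ẋ)=(0.228954, 0.871793)
phase 2: p=0.2748, T=0.404, ωT=1.300274, cosh=1.971380, sinh=1.698923; start (x,ẋ)=(0.228954, 0.871793) → end (x,ẋ)=(0.644607, 1.467953)

1 0.4690 0.2290 0.8718
2 0.8730 0.6446 1.4680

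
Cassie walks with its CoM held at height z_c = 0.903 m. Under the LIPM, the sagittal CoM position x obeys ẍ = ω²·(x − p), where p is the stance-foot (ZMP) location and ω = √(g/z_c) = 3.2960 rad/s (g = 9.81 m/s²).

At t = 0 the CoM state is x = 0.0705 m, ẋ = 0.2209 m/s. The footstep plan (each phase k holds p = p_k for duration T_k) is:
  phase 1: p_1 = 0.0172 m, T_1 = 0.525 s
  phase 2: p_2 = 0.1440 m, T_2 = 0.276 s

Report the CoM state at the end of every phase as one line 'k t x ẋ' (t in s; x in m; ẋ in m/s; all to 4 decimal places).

phase 1: p=0.0172, T=0.525, ωT=1.730400, cosh=2.910062, sinh=2.732849; start (x,ẋ)=(0.070500, 0.220900) → end (x,ẋ)=(0.355464, 1.122931)
phase 2: p=0.1440, T=0.276, ωT=0.909696, cosh=1.443107, sinh=1.040460; start (x,ẋ)=(0.355464, 1.122931) → end (x,ẋ)=(0.803644, 2.345693)

1 0.5250 0.3555 1.1229
2 0.8010 0.8036 2.3457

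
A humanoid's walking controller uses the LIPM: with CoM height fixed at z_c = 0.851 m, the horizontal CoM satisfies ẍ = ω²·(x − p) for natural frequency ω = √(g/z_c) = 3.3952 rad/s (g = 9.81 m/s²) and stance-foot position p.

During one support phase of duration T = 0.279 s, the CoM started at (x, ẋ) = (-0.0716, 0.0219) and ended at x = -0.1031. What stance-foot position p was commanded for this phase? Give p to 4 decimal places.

p = 0.0082

ωT = 3.3952·0.279 = 0.947261; cosh(ωT) = 1.483219, sinh(ωT) = 1.095417
x(T) = p + (x₀−p)·cosh(ωT) + (ẋ₀/ω)·sinh(ωT) ⇒ p·(1 − cosh) = x(T) − x₀·cosh − (ẋ₀/ω)·sinh
numerator   = -0.1031 − (-0.0716)·1.483219 − (0.0219/3.3952)·1.095417 = -0.003967
denominator = 1 − 1.483219 = -0.483219
p = -0.003967 / -0.483219 = 0.0082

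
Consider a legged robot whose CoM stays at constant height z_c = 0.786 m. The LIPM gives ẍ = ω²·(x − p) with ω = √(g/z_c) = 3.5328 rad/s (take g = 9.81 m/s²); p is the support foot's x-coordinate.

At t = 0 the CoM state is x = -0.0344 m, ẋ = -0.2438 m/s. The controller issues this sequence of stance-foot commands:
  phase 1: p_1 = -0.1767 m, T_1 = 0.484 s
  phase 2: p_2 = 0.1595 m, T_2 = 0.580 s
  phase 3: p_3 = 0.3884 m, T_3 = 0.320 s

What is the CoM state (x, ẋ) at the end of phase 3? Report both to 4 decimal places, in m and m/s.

x = 0.8196, ẋ = 1.8281

phase 1: p=-0.1767, T=0.484, ωT=1.709875, cosh=2.854580, sinh=2.673692; start (x,ẋ)=(-0.034400, -0.243800) → end (x,ẋ)=(0.044994, 0.648165)
phase 2: p=0.1595, T=0.580, ωT=2.049024, cosh=3.944592, sinh=3.815731; start (x,ẋ)=(0.044994, 0.648165) → end (x,ẋ)=(0.407896, 1.013182)
phase 3: p=0.3884, T=0.320, ωT=1.130496, cosh=1.710033, sinh=1.387160; start (x,ẋ)=(0.407896, 1.013182) → end (x,ẋ)=(0.819566, 1.828114)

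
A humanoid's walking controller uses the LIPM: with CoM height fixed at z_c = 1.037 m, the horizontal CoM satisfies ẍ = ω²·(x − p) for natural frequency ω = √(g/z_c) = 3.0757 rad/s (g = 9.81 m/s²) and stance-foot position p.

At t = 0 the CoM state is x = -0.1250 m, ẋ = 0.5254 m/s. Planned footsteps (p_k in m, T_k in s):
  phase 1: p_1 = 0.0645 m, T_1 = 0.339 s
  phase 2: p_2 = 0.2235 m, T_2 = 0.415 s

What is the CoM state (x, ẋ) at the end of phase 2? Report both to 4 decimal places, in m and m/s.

x = -0.1963, ẋ = -1.0456

phase 1: p=0.0645, T=0.339, ωT=1.042662, cosh=1.594637, sinh=1.242122; start (x,ẋ)=(-0.125000, 0.525400) → end (x,ẋ)=(-0.025501, 0.113857)
phase 2: p=0.2235, T=0.415, ωT=1.276415, cosh=1.931403, sinh=1.652367; start (x,ẋ)=(-0.025501, 0.113857) → end (x,ẋ)=(-0.196253, -1.045564)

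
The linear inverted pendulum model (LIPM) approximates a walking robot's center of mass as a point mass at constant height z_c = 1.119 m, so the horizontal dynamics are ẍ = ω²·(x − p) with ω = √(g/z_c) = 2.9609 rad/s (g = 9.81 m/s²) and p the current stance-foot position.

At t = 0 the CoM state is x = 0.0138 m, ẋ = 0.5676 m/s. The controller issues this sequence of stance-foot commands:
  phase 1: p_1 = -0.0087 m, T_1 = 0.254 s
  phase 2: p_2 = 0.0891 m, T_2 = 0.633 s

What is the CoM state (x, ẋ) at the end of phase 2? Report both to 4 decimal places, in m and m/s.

x = 1.2373, ẋ = 3.4803

phase 1: p=-0.0087, T=0.254, ωT=0.752069, cosh=1.296387, sinh=0.824997; start (x,ẋ)=(0.013800, 0.567600) → end (x,ẋ)=(0.178619, 0.790791)
phase 2: p=0.0891, T=0.633, ωT=1.874250, cosh=3.334699, sinh=3.181229; start (x,ẋ)=(0.178619, 0.790791) → end (x,ẋ)=(1.237256, 3.480259)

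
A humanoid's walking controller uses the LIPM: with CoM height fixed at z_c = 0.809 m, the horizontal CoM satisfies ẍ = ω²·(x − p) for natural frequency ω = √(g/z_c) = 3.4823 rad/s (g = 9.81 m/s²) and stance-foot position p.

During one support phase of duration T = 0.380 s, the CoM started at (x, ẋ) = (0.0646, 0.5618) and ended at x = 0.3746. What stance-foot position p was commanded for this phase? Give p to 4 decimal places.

ωT = 3.4823·0.380 = 1.323274; cosh(ωT) = 2.010980, sinh(ωT) = 1.744718
x(T) = p + (x₀−p)·cosh(ωT) + (ẋ₀/ω)·sinh(ωT) ⇒ p·(1 − cosh) = x(T) − x₀·cosh − (ẋ₀/ω)·sinh
numerator   = 0.3746 − (0.0646)·2.010980 − (0.5618/3.4823)·1.744718 = -0.036785
denominator = 1 − 2.010980 = -1.010980
p = -0.036785 / -1.010980 = 0.0364

p = 0.0364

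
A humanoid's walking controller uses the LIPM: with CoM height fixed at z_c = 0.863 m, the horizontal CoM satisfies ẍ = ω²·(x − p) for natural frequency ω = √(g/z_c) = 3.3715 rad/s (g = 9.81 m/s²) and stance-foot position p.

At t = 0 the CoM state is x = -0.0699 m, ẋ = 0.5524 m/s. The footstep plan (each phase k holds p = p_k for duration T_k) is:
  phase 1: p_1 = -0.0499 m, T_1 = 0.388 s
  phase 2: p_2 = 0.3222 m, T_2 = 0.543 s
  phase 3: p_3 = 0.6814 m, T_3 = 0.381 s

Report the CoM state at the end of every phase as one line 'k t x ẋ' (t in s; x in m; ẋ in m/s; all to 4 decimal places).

phase 1: p=-0.0499, T=0.388, ωT=1.308142, cosh=1.984808, sinh=1.714486; start (x,ẋ)=(-0.069900, 0.552400) → end (x,ẋ)=(0.191312, 0.980800)
phase 2: p=0.3222, T=0.543, ωT=1.830725, cosh=3.199351, sinh=3.039054; start (x,ẋ)=(0.191312, 0.980800) → end (x,ẋ)=(0.787532, 1.796824)
phase 3: p=0.6814, T=0.381, ωT=1.284542, cosh=1.944894, sinh=1.668117; start (x,ẋ)=(0.787532, 1.796824) → end (x,ẋ)=(1.776830, 4.091525)

1 0.3880 0.1913 0.9808
2 0.9310 0.7875 1.7968
3 1.3120 1.7768 4.0915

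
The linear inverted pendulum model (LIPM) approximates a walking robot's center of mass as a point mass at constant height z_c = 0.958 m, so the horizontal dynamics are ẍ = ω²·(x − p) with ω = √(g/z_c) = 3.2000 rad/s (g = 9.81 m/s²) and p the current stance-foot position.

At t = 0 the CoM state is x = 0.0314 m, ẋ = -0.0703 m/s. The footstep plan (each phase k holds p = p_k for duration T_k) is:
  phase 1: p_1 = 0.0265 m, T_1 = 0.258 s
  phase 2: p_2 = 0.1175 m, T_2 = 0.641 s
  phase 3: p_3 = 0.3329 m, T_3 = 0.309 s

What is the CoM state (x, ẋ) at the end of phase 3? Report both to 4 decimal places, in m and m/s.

phase 1: p=0.0265, T=0.258, ωT=0.825600, cosh=1.360611, sinh=0.922639; start (x,ẋ)=(0.031400, -0.070300) → end (x,ẋ)=(0.012898, -0.081184)
phase 2: p=0.1175, T=0.641, ωT=2.051200, cosh=3.952904, sinh=3.824324; start (x,ẋ)=(0.012898, -0.081184) → end (x,ẋ)=(-0.393006, -1.601018)
phase 3: p=0.3329, T=0.309, ωT=0.988800, cosh=1.530015, sinh=1.157992; start (x,ẋ)=(-0.393006, -1.601018) → end (x,ẋ)=(-1.357111, -5.139478)

x = -1.3571, ẋ = -5.1395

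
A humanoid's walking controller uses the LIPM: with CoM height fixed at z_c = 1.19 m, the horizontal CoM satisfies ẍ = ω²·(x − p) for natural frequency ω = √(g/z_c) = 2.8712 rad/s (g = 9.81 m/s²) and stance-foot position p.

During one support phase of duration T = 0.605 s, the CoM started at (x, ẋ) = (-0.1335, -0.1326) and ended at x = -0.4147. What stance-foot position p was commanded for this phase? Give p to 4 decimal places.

ωT = 2.8712·0.605 = 1.737076; cosh(ωT) = 2.928372, sinh(ωT) = 2.752337
x(T) = p + (x₀−p)·cosh(ωT) + (ẋ₀/ω)·sinh(ωT) ⇒ p·(1 − cosh) = x(T) − x₀·cosh − (ẋ₀/ω)·sinh
numerator   = -0.4147 − (-0.1335)·2.928372 − (-0.1326/2.8712)·2.752337 = 0.103348
denominator = 1 − 2.928372 = -1.928372
p = 0.103348 / -1.928372 = -0.0536

p = -0.0536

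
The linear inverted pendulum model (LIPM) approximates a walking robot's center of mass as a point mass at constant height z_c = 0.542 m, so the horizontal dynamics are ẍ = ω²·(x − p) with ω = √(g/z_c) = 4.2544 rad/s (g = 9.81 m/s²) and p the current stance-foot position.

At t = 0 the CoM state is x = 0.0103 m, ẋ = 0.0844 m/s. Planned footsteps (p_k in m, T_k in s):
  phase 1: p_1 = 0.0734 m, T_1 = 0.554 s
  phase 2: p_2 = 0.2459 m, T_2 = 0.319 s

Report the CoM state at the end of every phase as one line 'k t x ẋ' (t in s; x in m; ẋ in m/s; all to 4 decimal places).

phase 1: p=0.0734, T=0.554, ωT=2.356938, cosh=5.326639, sinh=5.231929; start (x,ẋ)=(0.010300, 0.084400) → end (x,ẋ)=(-0.158918, -0.954957)
phase 2: p=0.2459, T=0.319, ωT=1.357154, cosh=2.071256, sinh=1.813863; start (x,ẋ)=(-0.158918, -0.954957) → end (x,ẋ)=(-0.999728, -5.101903)

1 0.5540 -0.1589 -0.9550
2 0.8730 -0.9997 -5.1019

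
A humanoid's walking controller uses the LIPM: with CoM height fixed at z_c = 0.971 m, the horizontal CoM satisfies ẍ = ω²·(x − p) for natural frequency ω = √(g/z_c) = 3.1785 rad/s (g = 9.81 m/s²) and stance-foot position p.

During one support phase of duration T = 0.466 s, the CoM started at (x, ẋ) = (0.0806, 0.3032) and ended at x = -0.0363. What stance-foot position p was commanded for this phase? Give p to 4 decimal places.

p = 0.3212

ωT = 3.1785·0.466 = 1.481181; cosh(ωT) = 2.312753, sinh(ωT) = 2.085384
x(T) = p + (x₀−p)·cosh(ωT) + (ẋ₀/ω)·sinh(ωT) ⇒ p·(1 − cosh) = x(T) − x₀·cosh − (ẋ₀/ω)·sinh
numerator   = -0.0363 − (0.0806)·2.312753 − (0.3032/3.1785)·2.085384 = -0.421635
denominator = 1 − 2.312753 = -1.312753
p = -0.421635 / -1.312753 = 0.3212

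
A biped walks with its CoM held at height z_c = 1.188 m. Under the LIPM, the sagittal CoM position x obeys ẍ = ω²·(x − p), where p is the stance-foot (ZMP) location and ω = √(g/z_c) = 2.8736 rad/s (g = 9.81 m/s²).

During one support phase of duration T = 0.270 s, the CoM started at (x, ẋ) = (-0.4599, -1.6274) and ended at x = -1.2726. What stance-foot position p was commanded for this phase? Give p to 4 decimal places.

p = 0.5764

ωT = 2.8736·0.270 = 0.775872; cosh(ωT) = 1.316394, sinh(ωT) = 0.856092
x(T) = p + (x₀−p)·cosh(ωT) + (ẋ₀/ω)·sinh(ωT) ⇒ p·(1 − cosh) = x(T) − x₀·cosh − (ẋ₀/ω)·sinh
numerator   = -1.2726 − (-0.4599)·1.316394 − (-1.6274/2.8736)·0.856092 = -0.182362
denominator = 1 − 1.316394 = -0.316394
p = -0.182362 / -0.316394 = 0.5764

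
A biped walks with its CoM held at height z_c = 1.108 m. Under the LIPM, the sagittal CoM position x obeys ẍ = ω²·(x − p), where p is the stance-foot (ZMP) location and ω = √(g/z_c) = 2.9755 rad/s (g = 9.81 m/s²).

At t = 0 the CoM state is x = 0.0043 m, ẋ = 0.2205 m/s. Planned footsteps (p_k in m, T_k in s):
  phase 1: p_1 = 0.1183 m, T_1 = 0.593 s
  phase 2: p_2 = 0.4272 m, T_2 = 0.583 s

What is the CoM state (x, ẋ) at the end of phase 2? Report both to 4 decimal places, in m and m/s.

phase 1: p=0.1183, T=0.593, ωT=1.764471, cosh=3.004882, sinh=2.833604; start (x,ẋ)=(0.004300, 0.220500) → end (x,ẋ)=(-0.014272, -0.298602)
phase 2: p=0.4272, T=0.583, ωT=1.734716, cosh=2.921886, sinh=2.745435; start (x,ẋ)=(-0.014272, -0.298602) → end (x,ẋ)=(-1.138244, -4.478882)

x = -1.1382, ẋ = -4.4789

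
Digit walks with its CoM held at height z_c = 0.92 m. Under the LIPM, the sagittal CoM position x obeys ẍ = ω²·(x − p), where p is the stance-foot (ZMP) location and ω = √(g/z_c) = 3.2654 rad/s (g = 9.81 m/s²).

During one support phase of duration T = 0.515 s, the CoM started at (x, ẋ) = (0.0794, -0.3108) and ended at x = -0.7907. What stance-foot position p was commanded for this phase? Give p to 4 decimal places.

p = 0.4294

ωT = 3.2654·0.515 = 1.681681; cosh(ωT) = 2.780322, sinh(ωT) = 2.594261
x(T) = p + (x₀−p)·cosh(ωT) + (ẋ₀/ω)·sinh(ωT) ⇒ p·(1 − cosh) = x(T) − x₀·cosh − (ẋ₀/ω)·sinh
numerator   = -0.7907 − (0.0794)·2.780322 − (-0.3108/3.2654)·2.594261 = -0.764536
denominator = 1 − 2.780322 = -1.780322
p = -0.764536 / -1.780322 = 0.4294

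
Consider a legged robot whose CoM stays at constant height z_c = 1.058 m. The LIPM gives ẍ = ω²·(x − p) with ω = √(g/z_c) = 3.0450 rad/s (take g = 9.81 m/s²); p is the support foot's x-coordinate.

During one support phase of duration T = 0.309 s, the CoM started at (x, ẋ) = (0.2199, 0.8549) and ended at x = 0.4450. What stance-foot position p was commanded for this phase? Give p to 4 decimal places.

p = 0.3875

ωT = 3.0450·0.309 = 0.940905; cosh(ωT) = 1.476287, sinh(ωT) = 1.086012
x(T) = p + (x₀−p)·cosh(ωT) + (ẋ₀/ω)·sinh(ωT) ⇒ p·(1 − cosh) = x(T) − x₀·cosh − (ẋ₀/ω)·sinh
numerator   = 0.4450 − (0.2199)·1.476287 − (0.8549/3.0450)·1.086012 = -0.184539
denominator = 1 − 1.476287 = -0.476287
p = -0.184539 / -0.476287 = 0.3875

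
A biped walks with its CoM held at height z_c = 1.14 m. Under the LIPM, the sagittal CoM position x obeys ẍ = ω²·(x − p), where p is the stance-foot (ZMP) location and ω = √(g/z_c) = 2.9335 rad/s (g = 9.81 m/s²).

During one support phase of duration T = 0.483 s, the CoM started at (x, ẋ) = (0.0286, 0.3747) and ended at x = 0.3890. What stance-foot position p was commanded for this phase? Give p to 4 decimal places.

p = -0.0665

ωT = 2.9335·0.483 = 1.416880; cosh(ωT) = 2.183352, sinh(ωT) = 1.940883
x(T) = p + (x₀−p)·cosh(ωT) + (ẋ₀/ω)·sinh(ωT) ⇒ p·(1 − cosh) = x(T) − x₀·cosh − (ẋ₀/ω)·sinh
numerator   = 0.3890 − (0.0286)·2.183352 − (0.3747/2.9335)·1.940883 = 0.078644
denominator = 1 − 2.183352 = -1.183352
p = 0.078644 / -1.183352 = -0.0665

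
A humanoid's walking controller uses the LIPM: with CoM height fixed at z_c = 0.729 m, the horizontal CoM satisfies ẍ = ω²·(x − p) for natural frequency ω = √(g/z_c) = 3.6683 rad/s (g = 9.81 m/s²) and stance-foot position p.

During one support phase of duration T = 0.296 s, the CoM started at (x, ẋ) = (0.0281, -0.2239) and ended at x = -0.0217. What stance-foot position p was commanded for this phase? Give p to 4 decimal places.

ωT = 3.6683·0.296 = 1.085817; cosh(ωT) = 1.649742, sinh(ωT) = 1.312116
x(T) = p + (x₀−p)·cosh(ωT) + (ẋ₀/ω)·sinh(ωT) ⇒ p·(1 − cosh) = x(T) − x₀·cosh − (ẋ₀/ω)·sinh
numerator   = -0.0217 − (0.0281)·1.649742 − (-0.2239/3.6683)·1.312116 = 0.012029
denominator = 1 − 1.649742 = -0.649742
p = 0.012029 / -0.649742 = -0.0185

p = -0.0185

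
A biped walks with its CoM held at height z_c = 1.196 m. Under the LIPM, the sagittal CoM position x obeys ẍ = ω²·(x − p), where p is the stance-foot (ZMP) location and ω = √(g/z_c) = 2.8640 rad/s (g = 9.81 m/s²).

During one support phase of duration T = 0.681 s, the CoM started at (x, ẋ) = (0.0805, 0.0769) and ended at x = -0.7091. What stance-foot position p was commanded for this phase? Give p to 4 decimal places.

ωT = 2.8640·0.681 = 1.950384; cosh(ωT) = 3.586803, sinh(ωT) = 3.444584
x(T) = p + (x₀−p)·cosh(ωT) + (ẋ₀/ω)·sinh(ωT) ⇒ p·(1 − cosh) = x(T) − x₀·cosh − (ẋ₀/ω)·sinh
numerator   = -0.7091 − (0.0805)·3.586803 − (0.0769/2.8640)·3.444584 = -1.090327
denominator = 1 − 3.586803 = -2.586803
p = -1.090327 / -2.586803 = 0.4215

p = 0.4215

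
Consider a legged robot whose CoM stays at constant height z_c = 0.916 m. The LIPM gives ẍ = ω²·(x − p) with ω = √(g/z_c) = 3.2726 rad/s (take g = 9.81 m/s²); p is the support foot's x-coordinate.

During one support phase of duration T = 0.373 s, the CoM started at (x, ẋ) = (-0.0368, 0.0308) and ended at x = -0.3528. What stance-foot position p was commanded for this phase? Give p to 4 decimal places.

p = 0.3557

ωT = 3.2726·0.373 = 1.220680; cosh(ωT) = 1.842260, sinh(ωT) = 1.547231
x(T) = p + (x₀−p)·cosh(ωT) + (ẋ₀/ω)·sinh(ωT) ⇒ p·(1 − cosh) = x(T) − x₀·cosh − (ẋ₀/ω)·sinh
numerator   = -0.3528 − (-0.0368)·1.842260 − (0.0308/3.2726)·1.547231 = -0.299567
denominator = 1 − 1.842260 = -0.842260
p = -0.299567 / -0.842260 = 0.3557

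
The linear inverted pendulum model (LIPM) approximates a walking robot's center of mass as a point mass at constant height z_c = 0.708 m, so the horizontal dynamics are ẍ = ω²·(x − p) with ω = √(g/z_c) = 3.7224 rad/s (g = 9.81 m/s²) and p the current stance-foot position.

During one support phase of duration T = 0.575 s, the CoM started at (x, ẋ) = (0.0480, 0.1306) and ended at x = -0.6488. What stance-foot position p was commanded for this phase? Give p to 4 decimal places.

p = 0.3029

ωT = 3.7224·0.575 = 2.140380; cosh(ωT) = 4.310139, sinh(ωT) = 4.192529
x(T) = p + (x₀−p)·cosh(ωT) + (ẋ₀/ω)·sinh(ωT) ⇒ p·(1 − cosh) = x(T) − x₀·cosh − (ẋ₀/ω)·sinh
numerator   = -0.6488 − (0.0480)·4.310139 − (0.1306/3.7224)·4.192529 = -1.002781
denominator = 1 − 4.310139 = -3.310139
p = -1.002781 / -3.310139 = 0.3029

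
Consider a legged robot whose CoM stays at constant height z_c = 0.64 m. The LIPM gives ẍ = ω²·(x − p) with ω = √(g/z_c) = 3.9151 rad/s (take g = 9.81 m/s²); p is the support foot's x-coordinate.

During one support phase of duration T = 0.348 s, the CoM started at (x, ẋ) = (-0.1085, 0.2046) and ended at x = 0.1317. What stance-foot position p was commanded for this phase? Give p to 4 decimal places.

ωT = 3.9151·0.348 = 1.362455; cosh(ωT) = 2.080900, sinh(ωT) = 1.824869
x(T) = p + (x₀−p)·cosh(ωT) + (ẋ₀/ω)·sinh(ωT) ⇒ p·(1 − cosh) = x(T) − x₀·cosh − (ẋ₀/ω)·sinh
numerator   = 0.1317 − (-0.1085)·2.080900 − (0.2046/3.9151)·1.824869 = 0.262112
denominator = 1 − 2.080900 = -1.080900
p = 0.262112 / -1.080900 = -0.2425

p = -0.2425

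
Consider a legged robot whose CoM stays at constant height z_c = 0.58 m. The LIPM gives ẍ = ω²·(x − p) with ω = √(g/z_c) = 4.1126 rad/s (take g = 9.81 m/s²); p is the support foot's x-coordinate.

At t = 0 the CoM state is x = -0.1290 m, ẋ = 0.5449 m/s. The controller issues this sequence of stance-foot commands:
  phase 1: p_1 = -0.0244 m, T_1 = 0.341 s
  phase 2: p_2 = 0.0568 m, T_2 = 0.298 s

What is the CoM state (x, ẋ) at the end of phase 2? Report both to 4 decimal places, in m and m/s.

x = 0.0911, ẋ = 0.3097

phase 1: p=-0.0244, T=0.341, ωT=1.402397, cosh=2.155468, sinh=1.909462; start (x,ẋ)=(-0.129000, 0.544900) → end (x,ẋ)=(0.003133, 0.353106)
phase 2: p=0.0568, T=0.298, ωT=1.225555, cosh=1.849825, sinh=1.556230; start (x,ẋ)=(0.003133, 0.353106) → end (x,ẋ)=(0.091142, 0.309706)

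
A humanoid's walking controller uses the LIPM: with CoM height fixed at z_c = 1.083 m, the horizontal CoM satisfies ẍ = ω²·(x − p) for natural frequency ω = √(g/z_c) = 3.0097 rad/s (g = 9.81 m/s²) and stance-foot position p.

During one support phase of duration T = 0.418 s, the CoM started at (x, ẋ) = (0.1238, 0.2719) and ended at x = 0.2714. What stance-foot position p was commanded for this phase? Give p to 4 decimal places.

p = 0.1221

ωT = 3.0097·0.418 = 1.258055; cosh(ωT) = 1.901388, sinh(ωT) = 1.617182
x(T) = p + (x₀−p)·cosh(ωT) + (ẋ₀/ω)·sinh(ωT) ⇒ p·(1 − cosh) = x(T) − x₀·cosh − (ẋ₀/ω)·sinh
numerator   = 0.2714 − (0.1238)·1.901388 − (0.2719/3.0097)·1.617182 = -0.110090
denominator = 1 − 1.901388 = -0.901388
p = -0.110090 / -0.901388 = 0.1221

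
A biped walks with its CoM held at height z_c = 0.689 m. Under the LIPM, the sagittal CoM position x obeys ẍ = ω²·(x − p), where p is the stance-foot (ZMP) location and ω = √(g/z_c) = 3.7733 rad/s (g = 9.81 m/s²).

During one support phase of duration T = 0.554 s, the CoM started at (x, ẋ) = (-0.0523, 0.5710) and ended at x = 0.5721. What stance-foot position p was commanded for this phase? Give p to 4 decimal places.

ωT = 3.7733·0.554 = 2.090408; cosh(ωT) = 4.105926, sinh(ωT) = 3.982290
x(T) = p + (x₀−p)·cosh(ωT) + (ẋ₀/ω)·sinh(ωT) ⇒ p·(1 − cosh) = x(T) − x₀·cosh − (ẋ₀/ω)·sinh
numerator   = 0.5721 − (-0.0523)·4.105926 − (0.5710/3.7733)·3.982290 = 0.184214
denominator = 1 − 4.105926 = -3.105926
p = 0.184214 / -3.105926 = -0.0593

p = -0.0593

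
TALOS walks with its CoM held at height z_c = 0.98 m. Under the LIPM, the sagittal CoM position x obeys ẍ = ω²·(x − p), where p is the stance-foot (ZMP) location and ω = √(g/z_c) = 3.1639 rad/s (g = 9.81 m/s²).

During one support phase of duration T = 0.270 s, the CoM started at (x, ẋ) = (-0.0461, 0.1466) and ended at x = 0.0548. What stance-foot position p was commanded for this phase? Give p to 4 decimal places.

ωT = 3.1639·0.270 = 0.854253; cosh(ωT) = 1.387610, sinh(ωT) = 0.962009
x(T) = p + (x₀−p)·cosh(ωT) + (ẋ₀/ω)·sinh(ωT) ⇒ p·(1 − cosh) = x(T) − x₀·cosh − (ẋ₀/ω)·sinh
numerator   = 0.0548 − (-0.0461)·1.387610 − (0.1466/3.1639)·0.962009 = 0.074194
denominator = 1 − 1.387610 = -0.387610
p = 0.074194 / -0.387610 = -0.1914

p = -0.1914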